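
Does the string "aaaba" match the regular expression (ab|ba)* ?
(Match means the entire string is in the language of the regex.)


|string| = 5; first = 'a'; last = 'a'

No, "aaaba" does not match (ab|ba)*


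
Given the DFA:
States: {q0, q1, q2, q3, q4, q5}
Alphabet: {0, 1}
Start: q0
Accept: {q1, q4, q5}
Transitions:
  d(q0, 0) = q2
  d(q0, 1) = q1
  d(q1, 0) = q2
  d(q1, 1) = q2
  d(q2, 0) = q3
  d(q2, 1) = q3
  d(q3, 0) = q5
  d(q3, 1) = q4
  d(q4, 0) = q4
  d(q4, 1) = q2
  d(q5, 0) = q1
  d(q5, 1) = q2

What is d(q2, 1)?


Looking up transition d(q2, 1)

q3


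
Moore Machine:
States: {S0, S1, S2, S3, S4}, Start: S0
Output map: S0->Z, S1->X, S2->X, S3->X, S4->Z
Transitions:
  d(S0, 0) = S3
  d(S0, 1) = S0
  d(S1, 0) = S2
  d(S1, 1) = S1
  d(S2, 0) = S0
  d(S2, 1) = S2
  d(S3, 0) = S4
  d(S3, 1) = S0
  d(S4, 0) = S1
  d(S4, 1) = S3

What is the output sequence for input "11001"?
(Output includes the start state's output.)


Start: S0 (output Z)
  --1--> S0 (output Z)
  --1--> S0 (output Z)
  --0--> S3 (output X)
  --0--> S4 (output Z)
  --1--> S3 (output X)

"ZZZXZX"


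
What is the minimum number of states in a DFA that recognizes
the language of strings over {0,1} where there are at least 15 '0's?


States: count = 0, 1, ..., 14, and a final '>= 15' state.
Total: 15 + 1 = 16. Accept = '>= 15' state.

16


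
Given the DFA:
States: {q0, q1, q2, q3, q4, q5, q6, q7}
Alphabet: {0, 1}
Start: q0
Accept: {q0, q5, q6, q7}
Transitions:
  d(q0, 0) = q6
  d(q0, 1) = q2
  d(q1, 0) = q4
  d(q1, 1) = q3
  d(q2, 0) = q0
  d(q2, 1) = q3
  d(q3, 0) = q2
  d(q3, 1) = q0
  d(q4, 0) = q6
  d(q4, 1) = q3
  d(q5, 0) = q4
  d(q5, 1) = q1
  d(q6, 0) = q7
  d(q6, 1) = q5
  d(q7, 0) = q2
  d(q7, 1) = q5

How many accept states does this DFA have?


Accept states listed: {q0, q5, q6, q7}
Counting: q0(1) q5(2) q6(3) q7(4)

4


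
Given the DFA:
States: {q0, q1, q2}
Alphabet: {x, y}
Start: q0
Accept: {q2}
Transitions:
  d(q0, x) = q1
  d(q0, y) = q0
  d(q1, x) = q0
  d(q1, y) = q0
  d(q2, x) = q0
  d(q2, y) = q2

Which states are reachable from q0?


BFS from q0:
  layer 0: {q0}
  layer 1: {q1}

{q0, q1}


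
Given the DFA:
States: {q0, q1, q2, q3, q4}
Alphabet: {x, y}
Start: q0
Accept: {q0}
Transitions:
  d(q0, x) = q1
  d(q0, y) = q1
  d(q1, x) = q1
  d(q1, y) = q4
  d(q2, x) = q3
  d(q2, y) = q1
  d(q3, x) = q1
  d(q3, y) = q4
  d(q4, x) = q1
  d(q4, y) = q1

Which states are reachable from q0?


BFS from q0:
  layer 0: {q0}
  layer 1: {q1}
  layer 2: {q4}

{q0, q1, q4}


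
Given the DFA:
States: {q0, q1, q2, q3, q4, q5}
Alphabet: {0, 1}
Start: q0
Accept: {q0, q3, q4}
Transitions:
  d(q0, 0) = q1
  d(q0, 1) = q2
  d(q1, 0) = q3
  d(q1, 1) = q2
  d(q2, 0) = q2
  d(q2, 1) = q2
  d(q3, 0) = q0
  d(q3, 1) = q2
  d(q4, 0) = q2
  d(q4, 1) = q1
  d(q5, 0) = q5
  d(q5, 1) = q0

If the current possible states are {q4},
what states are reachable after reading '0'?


Apply transition on '0' from each current state:
  d(q4, 0) = q2

{q2}


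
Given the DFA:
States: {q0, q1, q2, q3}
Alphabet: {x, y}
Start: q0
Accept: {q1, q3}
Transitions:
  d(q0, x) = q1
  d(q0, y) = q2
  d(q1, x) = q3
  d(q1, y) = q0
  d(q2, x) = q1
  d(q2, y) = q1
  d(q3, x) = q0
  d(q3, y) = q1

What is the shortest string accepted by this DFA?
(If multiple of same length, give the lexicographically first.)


BFS by string length (lex-first path to each state shown):
  len 0: q0<-""
  len 1: q1<-"x", q2<-"y"
Found accept state at length 1.

"x"


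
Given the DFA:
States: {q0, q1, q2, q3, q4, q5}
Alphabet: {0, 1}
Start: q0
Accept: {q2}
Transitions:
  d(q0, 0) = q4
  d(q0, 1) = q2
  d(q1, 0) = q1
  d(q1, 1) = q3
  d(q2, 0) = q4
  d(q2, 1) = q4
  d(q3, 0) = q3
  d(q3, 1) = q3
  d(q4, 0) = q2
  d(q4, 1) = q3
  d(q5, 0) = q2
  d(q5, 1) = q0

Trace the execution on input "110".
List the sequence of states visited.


Input: 110
d(q0, 1) = q2
d(q2, 1) = q4
d(q4, 0) = q2


q0 -> q2 -> q4 -> q2


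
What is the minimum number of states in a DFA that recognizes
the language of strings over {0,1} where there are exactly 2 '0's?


States: count = 0, 1, ..., 2 (that's 3 states), plus a dead state for count > 2.
Total: 3 + 1 = 4. Accept = count-2 state.

4


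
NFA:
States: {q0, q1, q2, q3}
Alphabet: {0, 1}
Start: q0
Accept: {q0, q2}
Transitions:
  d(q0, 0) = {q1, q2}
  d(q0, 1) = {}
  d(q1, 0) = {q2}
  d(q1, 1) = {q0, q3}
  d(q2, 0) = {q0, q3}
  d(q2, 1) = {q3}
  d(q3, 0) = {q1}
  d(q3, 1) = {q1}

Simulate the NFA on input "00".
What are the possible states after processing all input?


Start: {q0}
  --0--> {q1, q2}
  --0--> {q0, q2, q3}

{q0, q2, q3}


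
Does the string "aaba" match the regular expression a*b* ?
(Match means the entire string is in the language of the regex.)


|string| = 4; first = 'a'; last = 'a'

No, "aaba" does not match a*b*


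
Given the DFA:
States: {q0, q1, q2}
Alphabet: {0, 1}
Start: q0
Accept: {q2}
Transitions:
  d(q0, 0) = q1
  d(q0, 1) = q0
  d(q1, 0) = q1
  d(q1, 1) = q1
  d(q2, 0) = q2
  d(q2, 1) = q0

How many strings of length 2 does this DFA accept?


Enumerating all length-2 strings:
  "00" -> q1 [reject]
  "01" -> q1 [reject]
  "10" -> q1 [reject]
  "11" -> q0 [reject]

0 out of 4


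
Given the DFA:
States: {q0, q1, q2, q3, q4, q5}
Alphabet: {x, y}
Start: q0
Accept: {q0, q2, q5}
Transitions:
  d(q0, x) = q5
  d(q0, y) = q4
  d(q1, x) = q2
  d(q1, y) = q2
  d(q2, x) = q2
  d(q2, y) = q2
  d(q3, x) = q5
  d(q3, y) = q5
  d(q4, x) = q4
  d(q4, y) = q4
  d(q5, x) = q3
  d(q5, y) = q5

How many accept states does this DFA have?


Accept states listed: {q0, q2, q5}
Counting: q0(1) q2(2) q5(3)

3


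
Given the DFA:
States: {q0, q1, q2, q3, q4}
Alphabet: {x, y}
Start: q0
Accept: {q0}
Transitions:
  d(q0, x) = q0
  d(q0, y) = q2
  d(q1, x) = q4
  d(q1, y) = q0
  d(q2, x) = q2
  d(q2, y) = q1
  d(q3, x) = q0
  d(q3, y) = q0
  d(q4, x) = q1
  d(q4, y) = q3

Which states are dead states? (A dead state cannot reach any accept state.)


Forward reachability from each state:
  q0 -> reaches accept state q0 (live)
  q1 -> reaches accept state q0 (live)
  q2 -> reaches accept state q0 (live)
  q3 -> reaches accept state q0 (live)
  q4 -> reaches accept state q0 (live)

None (all states can reach an accept state)


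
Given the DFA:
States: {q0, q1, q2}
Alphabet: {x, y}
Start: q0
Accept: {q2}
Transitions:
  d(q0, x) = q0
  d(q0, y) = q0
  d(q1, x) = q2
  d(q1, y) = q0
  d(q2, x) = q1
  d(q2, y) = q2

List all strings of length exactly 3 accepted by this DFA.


All strings of length 3: 8 total
Accepted: 0

None


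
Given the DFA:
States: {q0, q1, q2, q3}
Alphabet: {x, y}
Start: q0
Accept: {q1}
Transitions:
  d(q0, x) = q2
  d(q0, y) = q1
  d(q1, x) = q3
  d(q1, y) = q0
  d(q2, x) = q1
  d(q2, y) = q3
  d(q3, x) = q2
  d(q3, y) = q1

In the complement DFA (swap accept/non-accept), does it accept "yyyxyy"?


Trace: q0 -> q1 -> q0 -> q1 -> q3 -> q1 -> q0
Final: q0
Original accept: {q1}
Complement: q0 is not in original accept

Yes, complement accepts (original rejects)


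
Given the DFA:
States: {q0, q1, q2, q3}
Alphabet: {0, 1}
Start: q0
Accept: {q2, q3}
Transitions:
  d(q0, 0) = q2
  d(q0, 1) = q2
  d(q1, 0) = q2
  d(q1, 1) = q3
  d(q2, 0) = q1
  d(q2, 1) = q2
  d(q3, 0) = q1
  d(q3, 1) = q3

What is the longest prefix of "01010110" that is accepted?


Run the DFA, marking each prefix where the state is accepting:
  "" -> q0 [reject]
  "0" -> q2 [accept]
  "01" -> q2 [accept]
  "010" -> q1 [reject]
  "0101" -> q3 [accept]
  "01010" -> q1 [reject]
  "010101" -> q3 [accept]
  "0101011" -> q3 [accept]
  "01010110" -> q1 [reject]

"0101011"


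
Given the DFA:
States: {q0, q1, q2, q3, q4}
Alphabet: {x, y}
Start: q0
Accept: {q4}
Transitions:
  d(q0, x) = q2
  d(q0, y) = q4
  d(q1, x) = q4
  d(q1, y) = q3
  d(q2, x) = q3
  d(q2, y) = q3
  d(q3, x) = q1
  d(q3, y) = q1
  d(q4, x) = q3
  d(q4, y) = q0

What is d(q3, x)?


Looking up transition d(q3, x)

q1


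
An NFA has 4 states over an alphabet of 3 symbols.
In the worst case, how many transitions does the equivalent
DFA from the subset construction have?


Subset construction: one DFA state per subset of NFA states = 2^4 = 16 states.
Each DFA state has 3 outgoing transitions: 16 * 3 = 48

48


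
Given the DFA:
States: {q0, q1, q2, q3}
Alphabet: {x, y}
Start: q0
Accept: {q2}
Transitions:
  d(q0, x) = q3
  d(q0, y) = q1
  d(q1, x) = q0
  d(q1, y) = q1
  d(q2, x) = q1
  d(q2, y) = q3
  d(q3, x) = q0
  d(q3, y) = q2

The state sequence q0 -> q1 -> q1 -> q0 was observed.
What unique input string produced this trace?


Trace back each transition to find the symbol:
  q0 --[y]--> q1
  q1 --[y]--> q1
  q1 --[x]--> q0

"yyx"


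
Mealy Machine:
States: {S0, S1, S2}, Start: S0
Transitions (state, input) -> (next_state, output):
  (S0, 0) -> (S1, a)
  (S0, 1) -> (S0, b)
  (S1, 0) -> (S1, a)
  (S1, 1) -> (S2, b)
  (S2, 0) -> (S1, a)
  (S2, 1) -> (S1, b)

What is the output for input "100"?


Step-by-step:
  (S0, 1) -> (S0, b)
  (S0, 0) -> (S1, a)
  (S1, 0) -> (S1, a)

"baa"


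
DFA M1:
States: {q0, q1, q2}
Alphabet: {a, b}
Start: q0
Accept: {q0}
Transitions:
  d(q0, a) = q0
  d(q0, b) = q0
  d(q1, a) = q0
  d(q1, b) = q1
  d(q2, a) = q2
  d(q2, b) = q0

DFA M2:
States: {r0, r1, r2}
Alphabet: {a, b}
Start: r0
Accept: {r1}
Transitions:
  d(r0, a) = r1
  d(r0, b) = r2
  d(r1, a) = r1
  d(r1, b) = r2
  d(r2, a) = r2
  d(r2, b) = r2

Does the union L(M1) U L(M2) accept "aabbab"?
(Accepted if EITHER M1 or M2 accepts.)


M1: final=q0 accepted=True
M2: final=r2 accepted=False

Yes, union accepts


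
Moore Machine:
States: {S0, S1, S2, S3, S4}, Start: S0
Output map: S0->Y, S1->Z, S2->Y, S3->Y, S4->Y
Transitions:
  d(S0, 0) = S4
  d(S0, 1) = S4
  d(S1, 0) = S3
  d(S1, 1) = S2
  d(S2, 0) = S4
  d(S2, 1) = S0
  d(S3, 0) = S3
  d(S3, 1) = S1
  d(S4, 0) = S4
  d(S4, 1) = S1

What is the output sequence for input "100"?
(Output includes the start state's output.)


Start: S0 (output Y)
  --1--> S4 (output Y)
  --0--> S4 (output Y)
  --0--> S4 (output Y)

"YYYY"


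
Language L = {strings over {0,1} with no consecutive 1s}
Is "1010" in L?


'11' does not occur

Yes, "1010" is in L


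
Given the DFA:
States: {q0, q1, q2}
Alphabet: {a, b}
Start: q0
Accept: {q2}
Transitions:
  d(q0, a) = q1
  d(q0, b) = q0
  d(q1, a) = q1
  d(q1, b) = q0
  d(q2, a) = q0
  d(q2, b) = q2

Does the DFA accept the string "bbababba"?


Trace: q0 -> q0 -> q0 -> q1 -> q0 -> q1 -> q0 -> q0 -> q1
Final state: q1
Accept states: {q2}

No, rejected (final state q1 is not an accept state)


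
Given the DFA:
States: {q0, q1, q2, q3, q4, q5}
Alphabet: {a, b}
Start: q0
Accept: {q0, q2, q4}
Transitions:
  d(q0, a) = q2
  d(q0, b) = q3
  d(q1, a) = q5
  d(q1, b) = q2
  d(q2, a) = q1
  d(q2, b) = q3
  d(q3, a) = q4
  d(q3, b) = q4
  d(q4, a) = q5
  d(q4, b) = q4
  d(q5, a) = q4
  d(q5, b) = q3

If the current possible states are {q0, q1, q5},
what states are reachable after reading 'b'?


Apply transition on 'b' from each current state:
  d(q0, b) = q3
  d(q1, b) = q2
  d(q5, b) = q3

{q2, q3}


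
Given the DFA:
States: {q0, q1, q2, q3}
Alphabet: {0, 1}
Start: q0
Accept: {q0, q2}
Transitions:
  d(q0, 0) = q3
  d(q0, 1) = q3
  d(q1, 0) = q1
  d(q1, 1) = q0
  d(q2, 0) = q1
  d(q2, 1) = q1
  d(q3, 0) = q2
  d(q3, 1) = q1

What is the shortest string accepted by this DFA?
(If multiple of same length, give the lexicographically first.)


BFS by string length (lex-first path to each state shown):
  len 0: q0<-""
Found accept state at length 0.

"" (empty string)


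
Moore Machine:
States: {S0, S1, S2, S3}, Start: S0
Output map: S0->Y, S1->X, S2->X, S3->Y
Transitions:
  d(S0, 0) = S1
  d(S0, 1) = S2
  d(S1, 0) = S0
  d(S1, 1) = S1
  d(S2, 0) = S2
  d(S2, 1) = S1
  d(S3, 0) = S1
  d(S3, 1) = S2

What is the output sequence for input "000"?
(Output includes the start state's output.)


Start: S0 (output Y)
  --0--> S1 (output X)
  --0--> S0 (output Y)
  --0--> S1 (output X)

"YXYX"


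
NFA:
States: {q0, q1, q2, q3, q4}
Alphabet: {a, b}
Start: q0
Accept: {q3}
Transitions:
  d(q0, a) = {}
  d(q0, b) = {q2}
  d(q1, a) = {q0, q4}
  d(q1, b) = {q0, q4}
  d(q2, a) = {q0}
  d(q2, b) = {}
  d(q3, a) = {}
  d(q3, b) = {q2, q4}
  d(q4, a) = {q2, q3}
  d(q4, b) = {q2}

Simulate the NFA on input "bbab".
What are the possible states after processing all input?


Start: {q0}
  --b--> {q2}
  --b--> {}
  --a--> {}
  --b--> {}

{} (empty set, no valid transitions)


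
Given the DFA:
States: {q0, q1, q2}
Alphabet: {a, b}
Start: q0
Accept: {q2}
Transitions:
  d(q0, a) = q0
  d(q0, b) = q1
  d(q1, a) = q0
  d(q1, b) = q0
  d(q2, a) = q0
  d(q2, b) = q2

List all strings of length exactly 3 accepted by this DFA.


All strings of length 3: 8 total
Accepted: 0

None


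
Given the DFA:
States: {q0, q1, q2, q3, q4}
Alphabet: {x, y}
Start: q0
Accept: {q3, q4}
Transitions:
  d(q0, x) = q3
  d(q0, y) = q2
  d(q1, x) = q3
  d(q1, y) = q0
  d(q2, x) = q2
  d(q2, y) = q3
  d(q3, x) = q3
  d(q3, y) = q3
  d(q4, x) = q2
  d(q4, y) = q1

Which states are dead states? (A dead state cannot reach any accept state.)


Forward reachability from each state:
  q0 -> reaches accept state q3 (live)
  q1 -> reaches accept state q3 (live)
  q2 -> reaches accept state q3 (live)
  q3 -> reaches accept state q3 (live)
  q4 -> reaches accept state q3 (live)

None (all states can reach an accept state)


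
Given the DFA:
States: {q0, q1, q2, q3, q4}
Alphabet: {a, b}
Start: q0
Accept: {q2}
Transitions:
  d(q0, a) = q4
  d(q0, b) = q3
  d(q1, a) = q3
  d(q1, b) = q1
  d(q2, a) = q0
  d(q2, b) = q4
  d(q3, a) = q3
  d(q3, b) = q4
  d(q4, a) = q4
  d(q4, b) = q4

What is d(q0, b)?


Looking up transition d(q0, b)

q3


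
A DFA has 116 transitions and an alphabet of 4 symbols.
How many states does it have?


Each state has exactly one transition per symbol.
states = transitions / |alphabet| = 116 / 4 = 29

29


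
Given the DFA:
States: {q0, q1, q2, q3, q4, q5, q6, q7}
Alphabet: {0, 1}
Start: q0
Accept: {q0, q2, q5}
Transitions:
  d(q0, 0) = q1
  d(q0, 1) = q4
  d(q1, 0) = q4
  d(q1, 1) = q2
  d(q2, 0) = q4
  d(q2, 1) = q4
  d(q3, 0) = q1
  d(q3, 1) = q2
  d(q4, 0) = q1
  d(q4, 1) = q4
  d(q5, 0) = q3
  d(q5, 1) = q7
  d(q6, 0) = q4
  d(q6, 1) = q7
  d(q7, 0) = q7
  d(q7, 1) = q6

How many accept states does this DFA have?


Accept states listed: {q0, q2, q5}
Counting: q0(1) q2(2) q5(3)

3


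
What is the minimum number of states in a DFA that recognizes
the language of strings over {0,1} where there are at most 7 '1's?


States: count = 0, 1, ..., 7 (all accepting; 8 states), plus a dead state for count > 7.
Total: 8 + 1 = 9.

9


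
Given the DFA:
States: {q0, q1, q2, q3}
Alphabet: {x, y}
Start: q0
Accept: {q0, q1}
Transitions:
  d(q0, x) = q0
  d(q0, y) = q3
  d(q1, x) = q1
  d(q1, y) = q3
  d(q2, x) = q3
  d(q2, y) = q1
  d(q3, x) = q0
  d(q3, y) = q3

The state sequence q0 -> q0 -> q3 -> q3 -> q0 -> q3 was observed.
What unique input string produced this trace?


Trace back each transition to find the symbol:
  q0 --[x]--> q0
  q0 --[y]--> q3
  q3 --[y]--> q3
  q3 --[x]--> q0
  q0 --[y]--> q3

"xyyxy"


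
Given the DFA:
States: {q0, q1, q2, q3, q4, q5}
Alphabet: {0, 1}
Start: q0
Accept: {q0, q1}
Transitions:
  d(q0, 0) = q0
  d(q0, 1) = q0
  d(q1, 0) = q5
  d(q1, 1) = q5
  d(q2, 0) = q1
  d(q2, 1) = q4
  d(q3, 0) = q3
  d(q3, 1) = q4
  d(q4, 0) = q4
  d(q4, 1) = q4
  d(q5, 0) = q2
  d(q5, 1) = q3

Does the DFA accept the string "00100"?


Trace: q0 -> q0 -> q0 -> q0 -> q0 -> q0
Final state: q0
Accept states: {q0, q1}

Yes, accepted (final state q0 is an accept state)


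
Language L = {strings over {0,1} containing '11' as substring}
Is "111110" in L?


'11' occurs at index 0

Yes, "111110" is in L


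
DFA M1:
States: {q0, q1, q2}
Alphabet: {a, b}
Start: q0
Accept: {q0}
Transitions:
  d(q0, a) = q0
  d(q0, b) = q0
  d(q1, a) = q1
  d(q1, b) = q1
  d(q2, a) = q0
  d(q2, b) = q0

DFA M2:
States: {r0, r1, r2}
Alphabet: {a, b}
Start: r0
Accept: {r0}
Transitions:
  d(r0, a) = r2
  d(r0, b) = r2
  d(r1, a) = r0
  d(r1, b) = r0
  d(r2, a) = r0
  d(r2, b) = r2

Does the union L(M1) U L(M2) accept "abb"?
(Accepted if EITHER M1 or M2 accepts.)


M1: final=q0 accepted=True
M2: final=r2 accepted=False

Yes, union accepts


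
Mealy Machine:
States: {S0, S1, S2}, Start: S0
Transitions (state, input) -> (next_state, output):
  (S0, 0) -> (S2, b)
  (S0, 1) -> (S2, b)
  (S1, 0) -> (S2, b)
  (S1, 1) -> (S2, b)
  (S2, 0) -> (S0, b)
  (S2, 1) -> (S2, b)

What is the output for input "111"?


Step-by-step:
  (S0, 1) -> (S2, b)
  (S2, 1) -> (S2, b)
  (S2, 1) -> (S2, b)

"bbb"


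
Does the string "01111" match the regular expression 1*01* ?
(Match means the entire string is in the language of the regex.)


|string| = 5; first = '0'; last = '1'

Yes, "01111" matches 1*01*


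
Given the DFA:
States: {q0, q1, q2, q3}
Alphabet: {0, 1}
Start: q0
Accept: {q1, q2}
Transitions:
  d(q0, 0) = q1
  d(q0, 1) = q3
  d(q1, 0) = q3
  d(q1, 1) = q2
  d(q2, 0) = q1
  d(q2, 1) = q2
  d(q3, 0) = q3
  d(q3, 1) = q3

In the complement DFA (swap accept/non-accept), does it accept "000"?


Trace: q0 -> q1 -> q3 -> q3
Final: q3
Original accept: {q1, q2}
Complement: q3 is not in original accept

Yes, complement accepts (original rejects)


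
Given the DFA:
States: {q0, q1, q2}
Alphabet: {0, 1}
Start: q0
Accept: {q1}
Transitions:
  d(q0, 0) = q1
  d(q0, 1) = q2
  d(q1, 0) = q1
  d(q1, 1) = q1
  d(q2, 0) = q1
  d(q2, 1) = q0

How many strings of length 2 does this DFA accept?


Enumerating all length-2 strings:
  "00" -> q1 [accept]
  "01" -> q1 [accept]
  "10" -> q1 [accept]
  "11" -> q0 [reject]

3 out of 4


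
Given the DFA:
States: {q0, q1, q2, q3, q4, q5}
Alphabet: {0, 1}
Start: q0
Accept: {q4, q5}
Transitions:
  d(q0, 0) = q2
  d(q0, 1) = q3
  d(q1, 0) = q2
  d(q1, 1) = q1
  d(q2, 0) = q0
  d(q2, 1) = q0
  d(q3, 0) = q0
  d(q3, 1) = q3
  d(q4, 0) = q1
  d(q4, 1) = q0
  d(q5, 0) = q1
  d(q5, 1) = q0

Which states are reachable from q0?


BFS from q0:
  layer 0: {q0}
  layer 1: {q2, q3}

{q0, q2, q3}


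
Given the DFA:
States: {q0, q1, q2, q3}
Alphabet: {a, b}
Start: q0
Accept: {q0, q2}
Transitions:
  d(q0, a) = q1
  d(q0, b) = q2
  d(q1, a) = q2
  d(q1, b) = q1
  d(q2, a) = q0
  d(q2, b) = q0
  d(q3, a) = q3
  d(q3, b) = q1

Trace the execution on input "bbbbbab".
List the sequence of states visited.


Input: bbbbbab
d(q0, b) = q2
d(q2, b) = q0
d(q0, b) = q2
d(q2, b) = q0
d(q0, b) = q2
d(q2, a) = q0
d(q0, b) = q2


q0 -> q2 -> q0 -> q2 -> q0 -> q2 -> q0 -> q2


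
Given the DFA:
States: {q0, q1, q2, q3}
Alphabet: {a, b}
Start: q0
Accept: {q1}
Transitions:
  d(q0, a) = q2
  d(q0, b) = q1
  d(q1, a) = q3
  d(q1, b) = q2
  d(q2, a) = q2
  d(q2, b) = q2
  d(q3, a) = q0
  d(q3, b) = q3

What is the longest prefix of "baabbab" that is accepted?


Run the DFA, marking each prefix where the state is accepting:
  "" -> q0 [reject]
  "b" -> q1 [accept]
  "ba" -> q3 [reject]
  "baa" -> q0 [reject]
  "baab" -> q1 [accept]
  "baabb" -> q2 [reject]
  "baabba" -> q2 [reject]
  "baabbab" -> q2 [reject]

"baab"


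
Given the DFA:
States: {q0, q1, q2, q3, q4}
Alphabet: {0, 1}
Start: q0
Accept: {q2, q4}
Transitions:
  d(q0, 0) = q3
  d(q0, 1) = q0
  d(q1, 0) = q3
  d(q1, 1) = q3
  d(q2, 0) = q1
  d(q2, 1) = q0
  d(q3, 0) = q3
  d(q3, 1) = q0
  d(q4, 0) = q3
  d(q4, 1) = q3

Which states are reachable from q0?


BFS from q0:
  layer 0: {q0}
  layer 1: {q3}

{q0, q3}


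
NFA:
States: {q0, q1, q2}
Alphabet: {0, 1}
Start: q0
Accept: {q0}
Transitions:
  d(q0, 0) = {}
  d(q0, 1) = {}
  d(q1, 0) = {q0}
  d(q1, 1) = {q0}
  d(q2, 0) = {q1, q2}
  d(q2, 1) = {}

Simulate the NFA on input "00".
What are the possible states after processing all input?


Start: {q0}
  --0--> {}
  --0--> {}

{} (empty set, no valid transitions)


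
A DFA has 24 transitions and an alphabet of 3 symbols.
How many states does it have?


Each state has exactly one transition per symbol.
states = transitions / |alphabet| = 24 / 3 = 8

8


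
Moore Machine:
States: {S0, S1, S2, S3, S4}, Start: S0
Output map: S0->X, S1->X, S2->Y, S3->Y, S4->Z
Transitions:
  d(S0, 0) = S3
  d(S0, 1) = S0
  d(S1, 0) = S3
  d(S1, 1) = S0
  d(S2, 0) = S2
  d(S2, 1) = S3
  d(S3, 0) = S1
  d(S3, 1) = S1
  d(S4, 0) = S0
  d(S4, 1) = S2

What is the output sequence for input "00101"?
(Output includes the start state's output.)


Start: S0 (output X)
  --0--> S3 (output Y)
  --0--> S1 (output X)
  --1--> S0 (output X)
  --0--> S3 (output Y)
  --1--> S1 (output X)

"XYXXYX"


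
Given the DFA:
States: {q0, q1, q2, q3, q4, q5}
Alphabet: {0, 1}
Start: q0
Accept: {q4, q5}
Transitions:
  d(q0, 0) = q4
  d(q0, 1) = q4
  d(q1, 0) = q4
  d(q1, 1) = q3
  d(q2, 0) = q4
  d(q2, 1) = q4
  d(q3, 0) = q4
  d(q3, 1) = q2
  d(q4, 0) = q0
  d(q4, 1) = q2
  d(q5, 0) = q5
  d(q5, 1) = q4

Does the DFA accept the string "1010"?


Trace: q0 -> q4 -> q0 -> q4 -> q0
Final state: q0
Accept states: {q4, q5}

No, rejected (final state q0 is not an accept state)


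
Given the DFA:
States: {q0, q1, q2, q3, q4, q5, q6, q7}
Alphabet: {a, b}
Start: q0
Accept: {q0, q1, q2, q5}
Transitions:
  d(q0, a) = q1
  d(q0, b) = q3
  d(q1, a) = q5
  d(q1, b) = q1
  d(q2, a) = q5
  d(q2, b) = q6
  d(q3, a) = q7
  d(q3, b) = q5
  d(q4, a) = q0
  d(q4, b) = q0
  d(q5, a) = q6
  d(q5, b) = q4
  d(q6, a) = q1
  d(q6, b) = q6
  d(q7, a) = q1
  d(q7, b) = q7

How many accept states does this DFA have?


Accept states listed: {q0, q1, q2, q5}
Counting: q0(1) q1(2) q2(3) q5(4)

4


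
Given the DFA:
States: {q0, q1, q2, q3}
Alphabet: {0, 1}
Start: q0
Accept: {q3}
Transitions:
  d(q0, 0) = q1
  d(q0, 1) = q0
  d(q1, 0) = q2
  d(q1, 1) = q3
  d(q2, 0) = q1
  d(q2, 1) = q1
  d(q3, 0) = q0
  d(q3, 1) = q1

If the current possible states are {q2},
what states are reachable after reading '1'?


Apply transition on '1' from each current state:
  d(q2, 1) = q1

{q1}


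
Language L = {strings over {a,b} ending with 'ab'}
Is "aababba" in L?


last two symbols = 'ba'

No, "aababba" is not in L


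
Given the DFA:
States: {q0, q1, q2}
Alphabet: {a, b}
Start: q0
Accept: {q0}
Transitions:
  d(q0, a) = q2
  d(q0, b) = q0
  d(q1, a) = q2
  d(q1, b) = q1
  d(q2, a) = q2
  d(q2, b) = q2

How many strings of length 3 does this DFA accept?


Enumerating all length-3 strings:
  "aaa" -> q2 [reject]
  "aab" -> q2 [reject]
  "aba" -> q2 [reject]
  "abb" -> q2 [reject]
  "baa" -> q2 [reject]
  "bab" -> q2 [reject]
  "bba" -> q2 [reject]
  "bbb" -> q0 [accept]

1 out of 8


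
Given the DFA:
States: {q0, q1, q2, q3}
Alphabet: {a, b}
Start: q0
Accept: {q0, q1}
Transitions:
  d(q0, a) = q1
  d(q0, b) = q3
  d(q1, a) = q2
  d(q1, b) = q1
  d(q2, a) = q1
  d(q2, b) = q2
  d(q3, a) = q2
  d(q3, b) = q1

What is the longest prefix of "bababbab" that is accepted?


Run the DFA, marking each prefix where the state is accepting:
  "" -> q0 [accept]
  "b" -> q3 [reject]
  "ba" -> q2 [reject]
  "bab" -> q2 [reject]
  "baba" -> q1 [accept]
  "babab" -> q1 [accept]
  "bababb" -> q1 [accept]
  "bababba" -> q2 [reject]
  "bababbab" -> q2 [reject]

"bababb"


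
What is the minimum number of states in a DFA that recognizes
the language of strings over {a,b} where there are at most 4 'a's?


States: count = 0, 1, ..., 4 (all accepting; 5 states), plus a dead state for count > 4.
Total: 5 + 1 = 6.

6


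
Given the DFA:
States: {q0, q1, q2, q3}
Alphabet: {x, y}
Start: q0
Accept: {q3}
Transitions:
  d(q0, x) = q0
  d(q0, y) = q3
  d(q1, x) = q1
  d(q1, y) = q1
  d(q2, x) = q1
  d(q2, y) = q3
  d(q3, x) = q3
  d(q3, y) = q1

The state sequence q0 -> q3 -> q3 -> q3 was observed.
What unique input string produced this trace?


Trace back each transition to find the symbol:
  q0 --[y]--> q3
  q3 --[x]--> q3
  q3 --[x]--> q3

"yxx"


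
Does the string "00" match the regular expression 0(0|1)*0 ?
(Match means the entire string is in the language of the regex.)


|string| = 2; first = '0'; last = '0'

Yes, "00" matches 0(0|1)*0


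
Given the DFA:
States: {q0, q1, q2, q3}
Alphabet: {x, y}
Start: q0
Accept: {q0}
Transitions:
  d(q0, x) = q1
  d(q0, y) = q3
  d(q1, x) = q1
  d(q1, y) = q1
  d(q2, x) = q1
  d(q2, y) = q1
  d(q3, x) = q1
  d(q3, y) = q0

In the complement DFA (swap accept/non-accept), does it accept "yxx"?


Trace: q0 -> q3 -> q1 -> q1
Final: q1
Original accept: {q0}
Complement: q1 is not in original accept

Yes, complement accepts (original rejects)


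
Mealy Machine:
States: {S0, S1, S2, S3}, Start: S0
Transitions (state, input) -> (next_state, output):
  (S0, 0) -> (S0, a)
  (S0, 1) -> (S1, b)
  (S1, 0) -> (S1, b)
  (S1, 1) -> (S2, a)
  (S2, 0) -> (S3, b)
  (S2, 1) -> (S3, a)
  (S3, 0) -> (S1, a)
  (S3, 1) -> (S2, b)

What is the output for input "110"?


Step-by-step:
  (S0, 1) -> (S1, b)
  (S1, 1) -> (S2, a)
  (S2, 0) -> (S3, b)

"bab"


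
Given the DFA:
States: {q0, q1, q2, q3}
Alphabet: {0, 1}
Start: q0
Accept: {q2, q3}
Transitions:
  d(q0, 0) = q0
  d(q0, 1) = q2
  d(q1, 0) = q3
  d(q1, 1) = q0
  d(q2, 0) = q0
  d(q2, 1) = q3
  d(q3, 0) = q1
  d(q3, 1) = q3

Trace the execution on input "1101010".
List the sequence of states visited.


Input: 1101010
d(q0, 1) = q2
d(q2, 1) = q3
d(q3, 0) = q1
d(q1, 1) = q0
d(q0, 0) = q0
d(q0, 1) = q2
d(q2, 0) = q0


q0 -> q2 -> q3 -> q1 -> q0 -> q0 -> q2 -> q0


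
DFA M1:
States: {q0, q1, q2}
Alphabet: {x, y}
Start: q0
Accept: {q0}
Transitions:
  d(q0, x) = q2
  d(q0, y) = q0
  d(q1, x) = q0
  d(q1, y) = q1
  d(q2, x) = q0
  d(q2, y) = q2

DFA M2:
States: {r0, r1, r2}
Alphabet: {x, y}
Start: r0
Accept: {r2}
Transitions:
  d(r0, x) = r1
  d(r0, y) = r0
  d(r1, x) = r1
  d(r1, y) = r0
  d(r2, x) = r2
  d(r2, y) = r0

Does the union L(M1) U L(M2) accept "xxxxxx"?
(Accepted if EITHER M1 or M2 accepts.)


M1: final=q0 accepted=True
M2: final=r1 accepted=False

Yes, union accepts


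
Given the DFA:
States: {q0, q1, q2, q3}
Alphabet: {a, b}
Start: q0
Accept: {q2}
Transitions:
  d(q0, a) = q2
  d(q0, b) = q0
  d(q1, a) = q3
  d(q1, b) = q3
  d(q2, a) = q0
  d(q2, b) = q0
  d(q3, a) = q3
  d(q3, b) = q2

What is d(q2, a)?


Looking up transition d(q2, a)

q0


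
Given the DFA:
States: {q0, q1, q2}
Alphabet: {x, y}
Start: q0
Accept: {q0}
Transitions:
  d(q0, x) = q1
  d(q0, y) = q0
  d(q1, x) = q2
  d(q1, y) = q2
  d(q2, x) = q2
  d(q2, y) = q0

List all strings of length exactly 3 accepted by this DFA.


All strings of length 3: 8 total
Accepted: 3

"xxy", "xyy", "yyy"


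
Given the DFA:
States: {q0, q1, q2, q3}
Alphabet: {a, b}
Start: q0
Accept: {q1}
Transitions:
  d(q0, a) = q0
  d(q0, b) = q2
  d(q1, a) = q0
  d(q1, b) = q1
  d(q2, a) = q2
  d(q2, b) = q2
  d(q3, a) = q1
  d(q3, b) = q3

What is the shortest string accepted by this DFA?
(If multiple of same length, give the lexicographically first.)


BFS by string length (lex-first path to each state shown):
  len 0: q0<-""
  len 1: q0<-"a", q2<-"b"
  len 2: q0<-"aa", q2<-"ab"
  len 3: q0<-"aaa", q2<-"aab"
  len 4: q0<-"aaaa", q2<-"aaab"
  len 5: q0<-"aaaaa", q2<-"aaaab"
  len 6: q0<-"aaaaaa", q2<-"aaaaab"
  len 7: q0<-"aaaaaaa", q2<-"aaaaaab"
  len 8: q0<-"aaaaaaaa", q2<-"aaaaaaab"

No string accepted (empty language)


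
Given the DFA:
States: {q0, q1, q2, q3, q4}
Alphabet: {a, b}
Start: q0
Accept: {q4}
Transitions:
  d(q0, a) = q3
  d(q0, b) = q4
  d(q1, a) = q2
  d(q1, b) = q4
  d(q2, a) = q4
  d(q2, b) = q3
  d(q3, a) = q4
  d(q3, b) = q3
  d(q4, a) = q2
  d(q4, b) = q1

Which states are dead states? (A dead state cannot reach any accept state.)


Forward reachability from each state:
  q0 -> reaches accept state q4 (live)
  q1 -> reaches accept state q4 (live)
  q2 -> reaches accept state q4 (live)
  q3 -> reaches accept state q4 (live)
  q4 -> reaches accept state q4 (live)

None (all states can reach an accept state)


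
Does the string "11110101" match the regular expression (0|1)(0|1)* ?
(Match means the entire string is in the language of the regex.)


|string| = 8; first = '1'; last = '1'

Yes, "11110101" matches (0|1)(0|1)*


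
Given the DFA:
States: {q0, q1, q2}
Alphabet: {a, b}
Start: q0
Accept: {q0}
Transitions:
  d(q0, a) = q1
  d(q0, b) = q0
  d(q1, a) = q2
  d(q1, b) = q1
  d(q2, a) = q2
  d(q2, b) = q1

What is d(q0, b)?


Looking up transition d(q0, b)

q0


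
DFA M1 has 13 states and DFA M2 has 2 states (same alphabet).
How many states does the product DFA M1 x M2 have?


Product construction pairs every M1 state with every M2 state.
13 * 2 = 26

26


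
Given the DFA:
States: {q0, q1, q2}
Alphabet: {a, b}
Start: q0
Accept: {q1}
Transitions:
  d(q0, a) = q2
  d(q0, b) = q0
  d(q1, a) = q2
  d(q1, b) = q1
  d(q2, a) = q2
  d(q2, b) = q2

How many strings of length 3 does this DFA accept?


Enumerating all length-3 strings:
  "aaa" -> q2 [reject]
  "aab" -> q2 [reject]
  "aba" -> q2 [reject]
  "abb" -> q2 [reject]
  "baa" -> q2 [reject]
  "bab" -> q2 [reject]
  "bba" -> q2 [reject]
  "bbb" -> q0 [reject]

0 out of 8


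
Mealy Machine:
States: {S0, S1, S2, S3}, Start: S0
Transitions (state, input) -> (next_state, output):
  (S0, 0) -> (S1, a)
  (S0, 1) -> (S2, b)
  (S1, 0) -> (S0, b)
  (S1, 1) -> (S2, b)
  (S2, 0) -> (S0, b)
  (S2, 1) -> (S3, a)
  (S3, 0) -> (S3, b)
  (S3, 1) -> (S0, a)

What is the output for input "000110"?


Step-by-step:
  (S0, 0) -> (S1, a)
  (S1, 0) -> (S0, b)
  (S0, 0) -> (S1, a)
  (S1, 1) -> (S2, b)
  (S2, 1) -> (S3, a)
  (S3, 0) -> (S3, b)

"ababab"


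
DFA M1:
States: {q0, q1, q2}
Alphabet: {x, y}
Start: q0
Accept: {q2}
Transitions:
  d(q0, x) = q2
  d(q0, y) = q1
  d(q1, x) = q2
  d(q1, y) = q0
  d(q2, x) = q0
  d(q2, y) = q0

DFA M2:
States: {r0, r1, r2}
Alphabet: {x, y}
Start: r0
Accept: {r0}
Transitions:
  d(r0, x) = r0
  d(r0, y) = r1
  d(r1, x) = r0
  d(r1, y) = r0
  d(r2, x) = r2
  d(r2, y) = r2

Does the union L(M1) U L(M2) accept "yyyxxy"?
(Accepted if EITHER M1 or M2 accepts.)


M1: final=q1 accepted=False
M2: final=r1 accepted=False

No, union rejects (neither accepts)


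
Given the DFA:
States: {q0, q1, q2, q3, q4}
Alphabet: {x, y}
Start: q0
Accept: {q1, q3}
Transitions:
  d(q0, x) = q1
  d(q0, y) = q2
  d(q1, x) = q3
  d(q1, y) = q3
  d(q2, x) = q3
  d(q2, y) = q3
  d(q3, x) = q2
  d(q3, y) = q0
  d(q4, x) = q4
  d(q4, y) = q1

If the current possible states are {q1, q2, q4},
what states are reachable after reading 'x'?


Apply transition on 'x' from each current state:
  d(q1, x) = q3
  d(q2, x) = q3
  d(q4, x) = q4

{q3, q4}


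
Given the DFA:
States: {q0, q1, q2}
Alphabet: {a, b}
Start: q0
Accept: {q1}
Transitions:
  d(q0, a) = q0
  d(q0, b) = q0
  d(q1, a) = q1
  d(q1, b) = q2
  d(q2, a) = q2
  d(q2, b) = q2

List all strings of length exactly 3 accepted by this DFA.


All strings of length 3: 8 total
Accepted: 0

None


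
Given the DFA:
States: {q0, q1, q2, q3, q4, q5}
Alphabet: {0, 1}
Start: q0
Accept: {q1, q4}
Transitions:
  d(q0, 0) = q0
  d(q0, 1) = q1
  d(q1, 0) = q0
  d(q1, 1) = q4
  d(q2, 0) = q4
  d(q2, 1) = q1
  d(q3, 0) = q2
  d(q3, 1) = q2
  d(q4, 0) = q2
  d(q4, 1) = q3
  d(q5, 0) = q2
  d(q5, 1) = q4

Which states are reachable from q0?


BFS from q0:
  layer 0: {q0}
  layer 1: {q1}
  layer 2: {q4}
  layer 3: {q2, q3}

{q0, q1, q2, q3, q4}


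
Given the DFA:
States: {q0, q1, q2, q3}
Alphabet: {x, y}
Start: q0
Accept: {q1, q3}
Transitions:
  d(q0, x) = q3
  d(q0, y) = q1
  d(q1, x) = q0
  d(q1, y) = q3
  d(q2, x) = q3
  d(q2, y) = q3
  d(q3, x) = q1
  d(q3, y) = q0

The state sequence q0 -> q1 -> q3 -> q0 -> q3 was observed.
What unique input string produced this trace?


Trace back each transition to find the symbol:
  q0 --[y]--> q1
  q1 --[y]--> q3
  q3 --[y]--> q0
  q0 --[x]--> q3

"yyyx"


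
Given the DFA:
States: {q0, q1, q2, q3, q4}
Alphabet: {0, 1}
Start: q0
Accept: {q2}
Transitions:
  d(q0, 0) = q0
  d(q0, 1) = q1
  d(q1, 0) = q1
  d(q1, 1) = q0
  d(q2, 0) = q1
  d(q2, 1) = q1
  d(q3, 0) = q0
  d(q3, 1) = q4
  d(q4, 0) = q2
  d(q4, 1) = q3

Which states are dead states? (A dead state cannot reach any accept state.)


Forward reachability from each state:
  q0 -> reaches {q0, q1}, no accept state (dead)
  q1 -> reaches {q0, q1}, no accept state (dead)
  q2 -> reaches accept state q2 (live)
  q3 -> reaches accept state q2 (live)
  q4 -> reaches accept state q2 (live)

{q0, q1}


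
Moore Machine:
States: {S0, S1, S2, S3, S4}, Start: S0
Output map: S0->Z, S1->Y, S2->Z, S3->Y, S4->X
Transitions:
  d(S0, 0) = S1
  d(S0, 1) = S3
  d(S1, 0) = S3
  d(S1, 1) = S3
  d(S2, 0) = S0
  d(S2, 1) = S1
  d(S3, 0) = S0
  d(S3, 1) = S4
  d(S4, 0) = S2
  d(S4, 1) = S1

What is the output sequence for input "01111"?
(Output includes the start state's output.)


Start: S0 (output Z)
  --0--> S1 (output Y)
  --1--> S3 (output Y)
  --1--> S4 (output X)
  --1--> S1 (output Y)
  --1--> S3 (output Y)

"ZYYXYY"


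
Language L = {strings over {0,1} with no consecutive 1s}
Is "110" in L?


'11' occurs at index 0

No, "110" is not in L


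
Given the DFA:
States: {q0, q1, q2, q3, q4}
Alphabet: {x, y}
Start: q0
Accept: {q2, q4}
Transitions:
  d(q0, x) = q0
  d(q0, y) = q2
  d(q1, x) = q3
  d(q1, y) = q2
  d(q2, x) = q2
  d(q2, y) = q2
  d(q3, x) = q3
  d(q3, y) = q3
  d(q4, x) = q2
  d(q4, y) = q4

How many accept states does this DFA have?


Accept states listed: {q2, q4}
Counting: q2(1) q4(2)

2


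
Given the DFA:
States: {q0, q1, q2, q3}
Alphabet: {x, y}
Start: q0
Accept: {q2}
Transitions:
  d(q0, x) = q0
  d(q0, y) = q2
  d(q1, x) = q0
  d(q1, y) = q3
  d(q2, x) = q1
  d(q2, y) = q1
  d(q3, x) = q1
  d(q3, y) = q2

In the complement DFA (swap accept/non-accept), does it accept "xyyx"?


Trace: q0 -> q0 -> q2 -> q1 -> q0
Final: q0
Original accept: {q2}
Complement: q0 is not in original accept

Yes, complement accepts (original rejects)


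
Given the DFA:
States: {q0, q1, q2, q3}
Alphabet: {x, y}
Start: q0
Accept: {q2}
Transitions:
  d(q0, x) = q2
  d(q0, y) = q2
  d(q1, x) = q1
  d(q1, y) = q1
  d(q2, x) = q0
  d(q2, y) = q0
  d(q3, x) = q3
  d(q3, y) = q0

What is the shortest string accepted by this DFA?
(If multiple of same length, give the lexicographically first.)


BFS by string length (lex-first path to each state shown):
  len 0: q0<-""
  len 1: q2<-"x"
Found accept state at length 1.

"x"


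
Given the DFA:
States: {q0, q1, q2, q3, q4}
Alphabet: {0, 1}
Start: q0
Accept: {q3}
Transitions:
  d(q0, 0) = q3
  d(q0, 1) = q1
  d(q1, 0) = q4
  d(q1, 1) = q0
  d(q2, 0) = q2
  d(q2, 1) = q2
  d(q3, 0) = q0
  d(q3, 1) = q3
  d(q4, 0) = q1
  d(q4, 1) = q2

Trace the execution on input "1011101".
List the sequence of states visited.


Input: 1011101
d(q0, 1) = q1
d(q1, 0) = q4
d(q4, 1) = q2
d(q2, 1) = q2
d(q2, 1) = q2
d(q2, 0) = q2
d(q2, 1) = q2


q0 -> q1 -> q4 -> q2 -> q2 -> q2 -> q2 -> q2


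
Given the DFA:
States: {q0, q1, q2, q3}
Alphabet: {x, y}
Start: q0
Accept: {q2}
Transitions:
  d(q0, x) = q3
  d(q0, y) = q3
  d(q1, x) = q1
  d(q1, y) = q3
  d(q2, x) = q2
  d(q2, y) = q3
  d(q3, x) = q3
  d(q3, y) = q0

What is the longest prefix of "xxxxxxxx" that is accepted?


Run the DFA, marking each prefix where the state is accepting:
  "" -> q0 [reject]
  "x" -> q3 [reject]
  "xx" -> q3 [reject]
  "xxx" -> q3 [reject]
  "xxxx" -> q3 [reject]
  "xxxxx" -> q3 [reject]
  "xxxxxx" -> q3 [reject]
  "xxxxxxx" -> q3 [reject]
  "xxxxxxxx" -> q3 [reject]

No prefix is accepted


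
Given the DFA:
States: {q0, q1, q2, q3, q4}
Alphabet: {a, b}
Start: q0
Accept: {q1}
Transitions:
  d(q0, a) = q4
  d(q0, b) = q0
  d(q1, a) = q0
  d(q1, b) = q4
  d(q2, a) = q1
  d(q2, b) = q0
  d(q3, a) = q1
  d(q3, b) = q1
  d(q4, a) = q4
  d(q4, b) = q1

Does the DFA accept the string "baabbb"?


Trace: q0 -> q0 -> q4 -> q4 -> q1 -> q4 -> q1
Final state: q1
Accept states: {q1}

Yes, accepted (final state q1 is an accept state)


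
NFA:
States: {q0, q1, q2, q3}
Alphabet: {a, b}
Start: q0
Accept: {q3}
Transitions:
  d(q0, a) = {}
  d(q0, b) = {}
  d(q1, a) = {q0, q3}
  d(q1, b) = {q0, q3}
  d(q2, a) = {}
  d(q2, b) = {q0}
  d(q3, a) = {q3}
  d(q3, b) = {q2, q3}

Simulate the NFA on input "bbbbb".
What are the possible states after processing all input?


Start: {q0}
  --b--> {}
  --b--> {}
  --b--> {}
  --b--> {}
  --b--> {}

{} (empty set, no valid transitions)


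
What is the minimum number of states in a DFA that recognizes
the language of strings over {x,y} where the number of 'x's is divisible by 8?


States track (count of 'x') mod 8.
Need 8 states: one per remainder 0..7; accept = remainder 0.

8


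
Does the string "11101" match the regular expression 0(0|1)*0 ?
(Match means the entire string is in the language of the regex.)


|string| = 5; first = '1'; last = '1'

No, "11101" does not match 0(0|1)*0


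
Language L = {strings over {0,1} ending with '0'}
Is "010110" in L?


last symbol = '0'

Yes, "010110" is in L


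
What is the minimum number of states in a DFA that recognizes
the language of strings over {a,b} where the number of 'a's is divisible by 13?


States track (count of 'a') mod 13.
Need 13 states: one per remainder 0..12; accept = remainder 0.

13


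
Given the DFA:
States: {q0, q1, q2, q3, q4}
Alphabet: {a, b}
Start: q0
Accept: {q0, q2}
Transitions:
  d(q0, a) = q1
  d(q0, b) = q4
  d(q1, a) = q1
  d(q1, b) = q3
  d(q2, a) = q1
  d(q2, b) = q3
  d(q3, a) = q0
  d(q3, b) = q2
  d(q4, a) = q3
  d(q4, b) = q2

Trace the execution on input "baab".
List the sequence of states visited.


Input: baab
d(q0, b) = q4
d(q4, a) = q3
d(q3, a) = q0
d(q0, b) = q4


q0 -> q4 -> q3 -> q0 -> q4


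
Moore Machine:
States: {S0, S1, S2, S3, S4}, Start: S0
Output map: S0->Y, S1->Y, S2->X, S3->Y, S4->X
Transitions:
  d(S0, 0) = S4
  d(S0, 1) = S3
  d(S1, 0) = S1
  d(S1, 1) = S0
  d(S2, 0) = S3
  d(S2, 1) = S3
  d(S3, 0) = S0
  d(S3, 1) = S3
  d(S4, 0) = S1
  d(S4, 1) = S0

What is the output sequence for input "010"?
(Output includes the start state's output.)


Start: S0 (output Y)
  --0--> S4 (output X)
  --1--> S0 (output Y)
  --0--> S4 (output X)

"YXYX"


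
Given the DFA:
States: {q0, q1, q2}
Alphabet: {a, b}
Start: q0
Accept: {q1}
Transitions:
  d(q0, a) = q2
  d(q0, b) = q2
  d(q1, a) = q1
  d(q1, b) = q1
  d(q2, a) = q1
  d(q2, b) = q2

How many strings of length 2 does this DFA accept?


Enumerating all length-2 strings:
  "aa" -> q1 [accept]
  "ab" -> q2 [reject]
  "ba" -> q1 [accept]
  "bb" -> q2 [reject]

2 out of 4


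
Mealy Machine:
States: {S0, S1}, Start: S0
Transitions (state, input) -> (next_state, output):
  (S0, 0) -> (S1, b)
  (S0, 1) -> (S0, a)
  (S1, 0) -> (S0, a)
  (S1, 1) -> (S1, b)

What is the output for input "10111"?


Step-by-step:
  (S0, 1) -> (S0, a)
  (S0, 0) -> (S1, b)
  (S1, 1) -> (S1, b)
  (S1, 1) -> (S1, b)
  (S1, 1) -> (S1, b)

"abbbb"


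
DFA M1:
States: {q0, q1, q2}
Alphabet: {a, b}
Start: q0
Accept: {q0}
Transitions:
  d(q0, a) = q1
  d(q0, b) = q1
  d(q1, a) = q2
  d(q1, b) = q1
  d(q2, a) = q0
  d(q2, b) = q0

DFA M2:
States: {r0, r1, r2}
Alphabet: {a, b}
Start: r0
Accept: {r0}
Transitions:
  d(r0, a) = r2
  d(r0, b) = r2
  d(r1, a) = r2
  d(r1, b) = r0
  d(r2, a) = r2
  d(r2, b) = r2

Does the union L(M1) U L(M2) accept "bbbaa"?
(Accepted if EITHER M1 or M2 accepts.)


M1: final=q0 accepted=True
M2: final=r2 accepted=False

Yes, union accepts


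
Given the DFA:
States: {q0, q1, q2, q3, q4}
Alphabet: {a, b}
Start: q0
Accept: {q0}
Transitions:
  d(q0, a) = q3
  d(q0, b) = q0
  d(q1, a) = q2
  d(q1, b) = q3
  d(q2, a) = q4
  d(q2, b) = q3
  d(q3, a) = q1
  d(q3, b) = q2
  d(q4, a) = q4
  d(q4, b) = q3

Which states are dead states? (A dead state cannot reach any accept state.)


Forward reachability from each state:
  q0 -> reaches accept state q0 (live)
  q1 -> reaches {q1, q2, q3, q4}, no accept state (dead)
  q2 -> reaches {q1, q2, q3, q4}, no accept state (dead)
  q3 -> reaches {q1, q2, q3, q4}, no accept state (dead)
  q4 -> reaches {q1, q2, q3, q4}, no accept state (dead)

{q1, q2, q3, q4}


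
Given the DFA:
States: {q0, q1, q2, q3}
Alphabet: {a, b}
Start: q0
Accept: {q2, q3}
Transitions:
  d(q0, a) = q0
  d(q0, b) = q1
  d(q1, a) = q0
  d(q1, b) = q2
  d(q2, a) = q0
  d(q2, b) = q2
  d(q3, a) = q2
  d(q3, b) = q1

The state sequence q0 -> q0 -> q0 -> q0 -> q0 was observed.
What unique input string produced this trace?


Trace back each transition to find the symbol:
  q0 --[a]--> q0
  q0 --[a]--> q0
  q0 --[a]--> q0
  q0 --[a]--> q0

"aaaa"
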